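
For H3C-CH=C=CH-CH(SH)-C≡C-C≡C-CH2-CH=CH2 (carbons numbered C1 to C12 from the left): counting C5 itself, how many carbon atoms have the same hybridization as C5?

C5 is sp3 (only σ bonds).
C1: sp3 ✓
C2: sp2
C3: sp
C4: sp2
C5: sp3 ✓
C6: sp
C7: sp
C8: sp
C9: sp
C10: sp3 ✓
C11: sp2
C12: sp2
3 carbons are sp3.

3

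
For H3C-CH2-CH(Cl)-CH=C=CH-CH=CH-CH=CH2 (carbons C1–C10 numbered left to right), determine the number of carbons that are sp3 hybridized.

C1: sp3 ✓
C2: sp3 ✓
C3: sp3 ✓
C4: sp2
C5: sp
C6: sp2
C7: sp2
C8: sp2
C9: sp2
C10: sp2
C1, C2, C3 → 3 sp3 carbons.

3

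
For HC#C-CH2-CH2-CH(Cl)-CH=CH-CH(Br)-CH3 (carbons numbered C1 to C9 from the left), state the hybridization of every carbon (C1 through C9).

C1 sp, C2 sp, C3 sp3, C4 sp3, C5 sp3, C6 sp2, C7 sp2, C8 sp3, C9 sp3

C1: 2 σ bonds, plus two π bonds — 2 electron domains, sp.
C2 is sp: 2 σ bonds, plus two π bonds, 2 electron-density regions.
C3: 4 σ bonds; 4 regions of electron density → sp3.
C4 — 4 σ bonds. Steric number 4, so sp3.
C5 carries 4 σ bonds, giving a steric number of 4, so it is sp3.
C6 — 3 σ bonds, plus one π bond. Steric number 3, so sp2.
C7: 3 σ bonds, plus one π bond; 3 regions of electron density → sp2.
C8: 4 σ bonds — 4 electron domains, sp3.
C9 is sp3: 4 σ bonds, 4 electron-density regions.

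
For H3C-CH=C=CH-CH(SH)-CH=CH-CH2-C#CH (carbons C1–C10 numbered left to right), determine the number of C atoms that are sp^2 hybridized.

C1: sp3
C2: sp2 ✓
C3: sp
C4: sp2 ✓
C5: sp3
C6: sp2 ✓
C7: sp2 ✓
C8: sp3
C9: sp
C10: sp
C2, C4, C6, C7 → 4 sp2 carbons.

4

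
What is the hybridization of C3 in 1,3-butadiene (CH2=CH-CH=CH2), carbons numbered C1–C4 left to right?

C3 has 3 σ bonds, plus one π bond: steric number 3 → sp2.

sp2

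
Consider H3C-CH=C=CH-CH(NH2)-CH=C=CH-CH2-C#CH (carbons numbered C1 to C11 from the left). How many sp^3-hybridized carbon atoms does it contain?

C1: sp3 ✓
C2: sp2
C3: sp
C4: sp2
C5: sp3 ✓
C6: sp2
C7: sp
C8: sp2
C9: sp3 ✓
C10: sp
C11: sp
C1, C5, C9 → 3 sp3 carbons.

3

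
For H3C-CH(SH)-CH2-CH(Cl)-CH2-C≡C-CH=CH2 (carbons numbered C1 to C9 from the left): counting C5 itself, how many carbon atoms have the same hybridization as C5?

5

C5 is sp3 (only σ bonds).
C1: sp3 ✓
C2: sp3 ✓
C3: sp3 ✓
C4: sp3 ✓
C5: sp3 ✓
C6: sp
C7: sp
C8: sp2
C9: sp2
5 carbons are sp3.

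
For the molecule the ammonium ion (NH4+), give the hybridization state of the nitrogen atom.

sp³

Four σ bonds, no lone pair → sp3, tetrahedral.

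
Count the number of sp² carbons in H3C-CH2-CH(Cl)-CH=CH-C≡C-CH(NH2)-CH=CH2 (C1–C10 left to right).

4

C1: sp3
C2: sp3
C3: sp3
C4: sp2 ✓
C5: sp2 ✓
C6: sp
C7: sp
C8: sp3
C9: sp2 ✓
C10: sp2 ✓
C4, C5, C9, C10 → 4 sp2 carbons.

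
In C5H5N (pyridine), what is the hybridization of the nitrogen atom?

sp²

N has two σ bonds and one lone pair in the ring plane (steric number 3 → sp2); its p orbital contributes one electron to the aromatic π system via the C=N double bond.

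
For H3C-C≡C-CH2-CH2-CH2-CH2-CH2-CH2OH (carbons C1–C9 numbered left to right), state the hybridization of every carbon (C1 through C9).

C1 sp3, C2 sp, C3 sp, C4 sp3, C5 sp3, C6 sp3, C7 sp3, C8 sp3, C9 sp3

C1 carries 4 σ bonds, giving a steric number of 4, so it is sp3.
C2 carries 2 σ bonds, plus two π bonds, giving a steric number of 2, so it is sp.
C3 is sp: 2 σ bonds, plus two π bonds, 2 electron-density regions.
C4: 4 σ bonds — 4 electron domains, sp3.
C5 carries 4 σ bonds, giving a steric number of 4, so it is sp3.
C6 has 4 σ bonds: steric number 4 → sp3.
C7: 4 σ bonds — 4 electron domains, sp3.
C8: 4 σ bonds — 4 electron domains, sp3.
C9 carries 4 σ bonds, giving a steric number of 4, so it is sp3.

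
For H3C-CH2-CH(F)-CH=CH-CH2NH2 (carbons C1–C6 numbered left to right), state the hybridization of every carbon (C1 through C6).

C1 — 4 σ bonds. Steric number 4, so sp3.
C2: 4 σ bonds — 4 electron domains, sp3.
C3: 4 σ bonds — 4 electron domains, sp3.
C4: 3 σ bonds, plus one π bond; 3 regions of electron density → sp2.
C5: 3 σ bonds, plus one π bond; 3 regions of electron density → sp2.
C6 is sp3: 4 σ bonds, 4 electron-density regions.

C1 sp3, C2 sp3, C3 sp3, C4 sp2, C5 sp2, C6 sp3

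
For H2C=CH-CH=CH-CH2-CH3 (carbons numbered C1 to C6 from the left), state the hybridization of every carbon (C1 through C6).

C1 sp2, C2 sp2, C3 sp2, C4 sp2, C5 sp3, C6 sp3

C1 is sp2: 3 σ bonds, plus one π bond, 3 electron-density regions.
C2 (3 σ bonds, plus one π bond) has steric number 3: sp2.
C3 has 3 σ bonds, plus one π bond: steric number 3 → sp2.
C4: 3 σ bonds, plus one π bond; 3 regions of electron density → sp2.
C5 carries 4 σ bonds, giving a steric number of 4, so it is sp3.
C6 carries 4 σ bonds, giving a steric number of 4, so it is sp3.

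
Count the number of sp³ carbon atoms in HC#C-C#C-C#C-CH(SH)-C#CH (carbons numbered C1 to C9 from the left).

C1: sp
C2: sp
C3: sp
C4: sp
C5: sp
C6: sp
C7: sp3 ✓
C8: sp
C9: sp
C7 → 1 sp3 carbon.

1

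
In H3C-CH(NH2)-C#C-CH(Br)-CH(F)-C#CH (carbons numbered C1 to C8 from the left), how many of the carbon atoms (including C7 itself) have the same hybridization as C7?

C7 is sp (two π bonds).
C1: sp3
C2: sp3
C3: sp ✓
C4: sp ✓
C5: sp3
C6: sp3
C7: sp ✓
C8: sp ✓
4 carbons are sp.

4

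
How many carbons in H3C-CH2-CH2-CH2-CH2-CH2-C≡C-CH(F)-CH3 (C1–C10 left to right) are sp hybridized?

2

C1: sp3
C2: sp3
C3: sp3
C4: sp3
C5: sp3
C6: sp3
C7: sp ✓
C8: sp ✓
C9: sp3
C10: sp3
C7, C8 → 2 sp carbons.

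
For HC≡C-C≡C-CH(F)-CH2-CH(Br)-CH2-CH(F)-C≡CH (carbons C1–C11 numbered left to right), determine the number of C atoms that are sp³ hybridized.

C1: sp
C2: sp
C3: sp
C4: sp
C5: sp3 ✓
C6: sp3 ✓
C7: sp3 ✓
C8: sp3 ✓
C9: sp3 ✓
C10: sp
C11: sp
C5, C6, C7, C8, C9 → 5 sp3 carbons.

5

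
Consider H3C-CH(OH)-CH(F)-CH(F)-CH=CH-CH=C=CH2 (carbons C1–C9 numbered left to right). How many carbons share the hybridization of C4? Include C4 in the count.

4

C4 is sp3 (only σ bonds).
C1: sp3 ✓
C2: sp3 ✓
C3: sp3 ✓
C4: sp3 ✓
C5: sp2
C6: sp2
C7: sp2
C8: sp
C9: sp2
4 carbons are sp3.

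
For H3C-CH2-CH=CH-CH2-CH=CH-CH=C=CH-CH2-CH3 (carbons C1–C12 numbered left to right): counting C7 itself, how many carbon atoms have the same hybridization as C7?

C7 is sp2 (one π bond).
C1: sp3
C2: sp3
C3: sp2 ✓
C4: sp2 ✓
C5: sp3
C6: sp2 ✓
C7: sp2 ✓
C8: sp2 ✓
C9: sp
C10: sp2 ✓
C11: sp3
C12: sp3
6 carbons are sp2.

6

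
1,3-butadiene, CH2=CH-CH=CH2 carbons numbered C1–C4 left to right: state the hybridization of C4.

sp^2

C4 has 3 σ bonds, plus one π bond: steric number 3 → sp2.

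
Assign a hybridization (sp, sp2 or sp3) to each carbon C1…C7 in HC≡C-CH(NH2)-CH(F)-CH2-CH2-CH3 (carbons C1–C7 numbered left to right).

C1 is sp: 2 σ bonds, plus two π bonds, 2 electron-density regions.
C2 (2 σ bonds, plus two π bonds) has steric number 2: sp.
C3 (4 σ bonds) has steric number 4: sp3.
C4 carries 4 σ bonds, giving a steric number of 4, so it is sp3.
C5 — 4 σ bonds. Steric number 4, so sp3.
C6 (4 σ bonds) has steric number 4: sp3.
C7: 4 σ bonds; 4 regions of electron density → sp3.

C1 sp, C2 sp, C3 sp3, C4 sp3, C5 sp3, C6 sp3, C7 sp3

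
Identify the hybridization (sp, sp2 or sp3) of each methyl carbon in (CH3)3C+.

Each methyl carbon — 4 σ bonds. Steric number 4, so sp3.

sp^3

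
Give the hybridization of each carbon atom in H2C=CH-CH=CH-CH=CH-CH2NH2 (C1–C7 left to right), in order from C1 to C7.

C1 is sp2: 3 σ bonds, plus one π bond, 3 electron-density regions.
C2 has 3 σ bonds, plus one π bond: steric number 3 → sp2.
C3 is sp2: 3 σ bonds, plus one π bond, 3 electron-density regions.
C4 has 3 σ bonds, plus one π bond: steric number 3 → sp2.
C5 — 3 σ bonds, plus one π bond. Steric number 3, so sp2.
C6: 3 σ bonds, plus one π bond — 3 electron domains, sp2.
C7 is sp3: 4 σ bonds, 4 electron-density regions.

C1 sp2, C2 sp2, C3 sp2, C4 sp2, C5 sp2, C6 sp2, C7 sp3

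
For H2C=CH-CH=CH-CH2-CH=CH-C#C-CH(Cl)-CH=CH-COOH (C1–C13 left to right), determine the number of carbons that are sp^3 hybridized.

C1: sp2
C2: sp2
C3: sp2
C4: sp2
C5: sp3 ✓
C6: sp2
C7: sp2
C8: sp
C9: sp
C10: sp3 ✓
C11: sp2
C12: sp2
C13: sp2
C5, C10 → 2 sp3 carbons.

2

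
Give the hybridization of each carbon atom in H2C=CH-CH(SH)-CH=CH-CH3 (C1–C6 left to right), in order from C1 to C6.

C1 (3 σ bonds, plus one π bond) has steric number 3: sp2.
C2 (3 σ bonds, plus one π bond) has steric number 3: sp2.
C3 is sp3: 4 σ bonds, 4 electron-density regions.
C4: 3 σ bonds, plus one π bond; 3 regions of electron density → sp2.
C5: 3 σ bonds, plus one π bond — 3 electron domains, sp2.
C6 (4 σ bonds) has steric number 4: sp3.

C1 sp2, C2 sp2, C3 sp3, C4 sp2, C5 sp2, C6 sp3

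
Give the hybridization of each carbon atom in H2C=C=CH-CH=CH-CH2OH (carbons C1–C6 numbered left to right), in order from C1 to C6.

C1 is sp2: 3 σ bonds, plus one π bond, 3 electron-density regions.
C2 — 2 σ bonds, plus two π bonds. Steric number 2, so sp.
C3 — 3 σ bonds, plus one π bond. Steric number 3, so sp2.
C4: 3 σ bonds, plus one π bond; 3 regions of electron density → sp2.
C5 carries 3 σ bonds, plus one π bond, giving a steric number of 3, so it is sp2.
C6 (4 σ bonds) has steric number 4: sp3.

C1 sp2, C2 sp, C3 sp2, C4 sp2, C5 sp2, C6 sp3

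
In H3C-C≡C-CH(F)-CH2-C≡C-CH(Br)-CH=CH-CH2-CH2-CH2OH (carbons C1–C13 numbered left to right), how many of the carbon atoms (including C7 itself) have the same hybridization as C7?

C7 is sp (two π bonds).
C1: sp3
C2: sp ✓
C3: sp ✓
C4: sp3
C5: sp3
C6: sp ✓
C7: sp ✓
C8: sp3
C9: sp2
C10: sp2
C11: sp3
C12: sp3
C13: sp3
4 carbons are sp.

4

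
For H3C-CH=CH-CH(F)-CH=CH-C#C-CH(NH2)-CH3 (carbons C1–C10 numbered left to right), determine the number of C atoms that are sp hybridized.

C1: sp3
C2: sp2
C3: sp2
C4: sp3
C5: sp2
C6: sp2
C7: sp ✓
C8: sp ✓
C9: sp3
C10: sp3
C7, C8 → 2 sp carbons.

2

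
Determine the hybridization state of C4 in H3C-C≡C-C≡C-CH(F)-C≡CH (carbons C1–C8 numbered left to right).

sp

C4: 2 σ bonds, plus two π bonds; 2 regions of electron density → sp.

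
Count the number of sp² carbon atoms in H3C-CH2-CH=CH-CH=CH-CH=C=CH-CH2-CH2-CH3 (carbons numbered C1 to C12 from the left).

6

C1: sp3
C2: sp3
C3: sp2 ✓
C4: sp2 ✓
C5: sp2 ✓
C6: sp2 ✓
C7: sp2 ✓
C8: sp
C9: sp2 ✓
C10: sp3
C11: sp3
C12: sp3
C3, C4, C5, C6, C7, C9 → 6 sp2 carbons.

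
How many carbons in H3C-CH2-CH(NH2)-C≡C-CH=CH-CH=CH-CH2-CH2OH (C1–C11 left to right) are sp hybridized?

C1: sp3
C2: sp3
C3: sp3
C4: sp ✓
C5: sp ✓
C6: sp2
C7: sp2
C8: sp2
C9: sp2
C10: sp3
C11: sp3
C4, C5 → 2 sp carbons.

2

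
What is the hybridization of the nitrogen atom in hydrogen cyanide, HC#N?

The nitrogen atom carries 1 σ bond and 1 lone pair, plus two π bonds, giving a steric number of 2, so it is sp.

sp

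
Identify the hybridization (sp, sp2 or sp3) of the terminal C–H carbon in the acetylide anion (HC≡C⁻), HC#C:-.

The terminal C–H carbon has 2 σ bonds, plus two π bonds: steric number 2 → sp.

sp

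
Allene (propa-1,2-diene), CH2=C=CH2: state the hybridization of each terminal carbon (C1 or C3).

sp2

Each terminal carbon (C1 or C3) has 3 σ bonds, plus one π bond: steric number 3 → sp2.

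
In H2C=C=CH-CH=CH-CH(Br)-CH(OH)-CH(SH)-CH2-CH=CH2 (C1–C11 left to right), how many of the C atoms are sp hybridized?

1

C1: sp2
C2: sp ✓
C3: sp2
C4: sp2
C5: sp2
C6: sp3
C7: sp3
C8: sp3
C9: sp3
C10: sp2
C11: sp2
C2 → 1 sp carbon.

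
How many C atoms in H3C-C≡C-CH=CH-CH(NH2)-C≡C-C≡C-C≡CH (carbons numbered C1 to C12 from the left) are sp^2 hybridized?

C1: sp3
C2: sp
C3: sp
C4: sp2 ✓
C5: sp2 ✓
C6: sp3
C7: sp
C8: sp
C9: sp
C10: sp
C11: sp
C12: sp
C4, C5 → 2 sp2 carbons.

2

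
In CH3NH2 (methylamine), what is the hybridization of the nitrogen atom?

Three σ bonds + one lone pair = steric number 4 → sp3.

sp^3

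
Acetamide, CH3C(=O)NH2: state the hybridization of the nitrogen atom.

The nitrogen lone pair is delocalised into the carbonyl π system (amide resonance), so N is planar sp2 rather than the sp3 a naive steric count of 4 would suggest.

sp^2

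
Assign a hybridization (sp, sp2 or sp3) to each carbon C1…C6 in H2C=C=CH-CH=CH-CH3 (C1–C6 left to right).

C1 sp2, C2 sp, C3 sp2, C4 sp2, C5 sp2, C6 sp3

C1 — 3 σ bonds, plus one π bond. Steric number 3, so sp2.
C2: 2 σ bonds, plus two π bonds; 2 regions of electron density → sp.
C3 carries 3 σ bonds, plus one π bond, giving a steric number of 3, so it is sp2.
C4 is sp2: 3 σ bonds, plus one π bond, 3 electron-density regions.
C5 (3 σ bonds, plus one π bond) has steric number 3: sp2.
C6 (4 σ bonds) has steric number 4: sp3.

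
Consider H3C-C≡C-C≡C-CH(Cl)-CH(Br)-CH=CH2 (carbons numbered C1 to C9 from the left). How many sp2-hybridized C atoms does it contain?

C1: sp3
C2: sp
C3: sp
C4: sp
C5: sp
C6: sp3
C7: sp3
C8: sp2 ✓
C9: sp2 ✓
C8, C9 → 2 sp2 carbons.

2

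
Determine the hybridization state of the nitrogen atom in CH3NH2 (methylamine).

Three σ bonds + one lone pair = steric number 4 → sp3.

sp³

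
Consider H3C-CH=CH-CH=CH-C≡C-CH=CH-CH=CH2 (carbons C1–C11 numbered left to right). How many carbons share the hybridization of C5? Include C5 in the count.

8

C5 is sp2 (one π bond).
C1: sp3
C2: sp2 ✓
C3: sp2 ✓
C4: sp2 ✓
C5: sp2 ✓
C6: sp
C7: sp
C8: sp2 ✓
C9: sp2 ✓
C10: sp2 ✓
C11: sp2 ✓
8 carbons are sp2.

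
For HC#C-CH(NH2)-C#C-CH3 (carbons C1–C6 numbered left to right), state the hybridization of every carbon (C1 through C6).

C1 — 2 σ bonds, plus two π bonds. Steric number 2, so sp.
C2: 2 σ bonds, plus two π bonds; 2 regions of electron density → sp.
C3 has 4 σ bonds: steric number 4 → sp3.
C4 (2 σ bonds, plus two π bonds) has steric number 2: sp.
C5 — 2 σ bonds, plus two π bonds. Steric number 2, so sp.
C6 — 4 σ bonds. Steric number 4, so sp3.

C1 sp, C2 sp, C3 sp3, C4 sp, C5 sp, C6 sp3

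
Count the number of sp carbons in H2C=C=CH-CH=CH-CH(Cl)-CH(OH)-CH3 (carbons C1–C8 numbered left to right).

1

C1: sp2
C2: sp ✓
C3: sp2
C4: sp2
C5: sp2
C6: sp3
C7: sp3
C8: sp3
C2 → 1 sp carbon.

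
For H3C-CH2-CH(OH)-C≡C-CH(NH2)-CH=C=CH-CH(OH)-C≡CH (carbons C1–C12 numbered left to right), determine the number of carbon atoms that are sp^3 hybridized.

5

C1: sp3 ✓
C2: sp3 ✓
C3: sp3 ✓
C4: sp
C5: sp
C6: sp3 ✓
C7: sp2
C8: sp
C9: sp2
C10: sp3 ✓
C11: sp
C12: sp
C1, C2, C3, C6, C10 → 5 sp3 carbons.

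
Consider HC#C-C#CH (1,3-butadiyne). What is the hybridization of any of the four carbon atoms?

sp

Every carbon is part of a C≡C triple bond: two σ regions → sp.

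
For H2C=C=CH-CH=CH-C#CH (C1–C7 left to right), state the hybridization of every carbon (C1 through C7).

C1 (3 σ bonds, plus one π bond) has steric number 3: sp2.
C2 (2 σ bonds, plus two π bonds) has steric number 2: sp.
C3 — 3 σ bonds, plus one π bond. Steric number 3, so sp2.
C4: 3 σ bonds, plus one π bond; 3 regions of electron density → sp2.
C5 has 3 σ bonds, plus one π bond: steric number 3 → sp2.
C6 carries 2 σ bonds, plus two π bonds, giving a steric number of 2, so it is sp.
C7 carries 2 σ bonds, plus two π bonds, giving a steric number of 2, so it is sp.

C1 sp2, C2 sp, C3 sp2, C4 sp2, C5 sp2, C6 sp, C7 sp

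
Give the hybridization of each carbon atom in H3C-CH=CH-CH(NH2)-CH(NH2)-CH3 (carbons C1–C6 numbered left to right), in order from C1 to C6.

C1 sp3, C2 sp2, C3 sp2, C4 sp3, C5 sp3, C6 sp3

C1 carries 4 σ bonds, giving a steric number of 4, so it is sp3.
C2: 3 σ bonds, plus one π bond; 3 regions of electron density → sp2.
C3 — 3 σ bonds, plus one π bond. Steric number 3, so sp2.
C4 carries 4 σ bonds, giving a steric number of 4, so it is sp3.
C5: 4 σ bonds; 4 regions of electron density → sp3.
C6 carries 4 σ bonds, giving a steric number of 4, so it is sp3.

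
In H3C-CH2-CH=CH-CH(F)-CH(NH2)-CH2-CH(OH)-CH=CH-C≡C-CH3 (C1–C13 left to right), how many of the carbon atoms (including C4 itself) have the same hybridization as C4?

C4 is sp2 (one π bond).
C1: sp3
C2: sp3
C3: sp2 ✓
C4: sp2 ✓
C5: sp3
C6: sp3
C7: sp3
C8: sp3
C9: sp2 ✓
C10: sp2 ✓
C11: sp
C12: sp
C13: sp3
4 carbons are sp2.

4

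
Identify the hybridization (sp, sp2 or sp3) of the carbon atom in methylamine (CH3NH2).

The carbon atom (4 σ bonds) has steric number 4: sp3.

sp³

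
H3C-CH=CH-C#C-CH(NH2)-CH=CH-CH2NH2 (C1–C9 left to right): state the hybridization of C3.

C3 (3 σ bonds, plus one π bond) has steric number 3: sp2.

sp2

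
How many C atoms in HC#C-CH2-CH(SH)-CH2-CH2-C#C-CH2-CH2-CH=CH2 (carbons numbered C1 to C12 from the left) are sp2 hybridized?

C1: sp
C2: sp
C3: sp3
C4: sp3
C5: sp3
C6: sp3
C7: sp
C8: sp
C9: sp3
C10: sp3
C11: sp2 ✓
C12: sp2 ✓
C11, C12 → 2 sp2 carbons.

2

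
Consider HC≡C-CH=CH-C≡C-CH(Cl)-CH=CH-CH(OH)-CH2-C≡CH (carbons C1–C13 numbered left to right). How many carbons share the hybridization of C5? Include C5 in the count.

6

C5 is sp (two π bonds).
C1: sp ✓
C2: sp ✓
C3: sp2
C4: sp2
C5: sp ✓
C6: sp ✓
C7: sp3
C8: sp2
C9: sp2
C10: sp3
C11: sp3
C12: sp ✓
C13: sp ✓
6 carbons are sp.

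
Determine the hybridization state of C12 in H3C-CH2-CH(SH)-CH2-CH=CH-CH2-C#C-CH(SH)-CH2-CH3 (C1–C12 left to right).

sp3

C12 has 4 σ bonds: steric number 4 → sp3.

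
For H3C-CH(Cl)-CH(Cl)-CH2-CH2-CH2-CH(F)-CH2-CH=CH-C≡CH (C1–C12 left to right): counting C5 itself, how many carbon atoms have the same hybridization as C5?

8

C5 is sp3 (only σ bonds).
C1: sp3 ✓
C2: sp3 ✓
C3: sp3 ✓
C4: sp3 ✓
C5: sp3 ✓
C6: sp3 ✓
C7: sp3 ✓
C8: sp3 ✓
C9: sp2
C10: sp2
C11: sp
C12: sp
8 carbons are sp3.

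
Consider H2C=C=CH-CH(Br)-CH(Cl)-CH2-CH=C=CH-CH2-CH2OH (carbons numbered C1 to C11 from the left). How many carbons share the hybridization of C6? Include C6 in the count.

C6 is sp3 (only σ bonds).
C1: sp2
C2: sp
C3: sp2
C4: sp3 ✓
C5: sp3 ✓
C6: sp3 ✓
C7: sp2
C8: sp
C9: sp2
C10: sp3 ✓
C11: sp3 ✓
5 carbons are sp3.

5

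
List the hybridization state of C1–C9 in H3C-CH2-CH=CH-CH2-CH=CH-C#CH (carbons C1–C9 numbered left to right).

C1 sp3, C2 sp3, C3 sp2, C4 sp2, C5 sp3, C6 sp2, C7 sp2, C8 sp, C9 sp

C1: 4 σ bonds; 4 regions of electron density → sp3.
C2 carries 4 σ bonds, giving a steric number of 4, so it is sp3.
C3 is sp2: 3 σ bonds, plus one π bond, 3 electron-density regions.
C4 (3 σ bonds, plus one π bond) has steric number 3: sp2.
C5 (4 σ bonds) has steric number 4: sp3.
C6: 3 σ bonds, plus one π bond — 3 electron domains, sp2.
C7: 3 σ bonds, plus one π bond — 3 electron domains, sp2.
C8 — 2 σ bonds, plus two π bonds. Steric number 2, so sp.
C9 is sp: 2 σ bonds, plus two π bonds, 2 electron-density regions.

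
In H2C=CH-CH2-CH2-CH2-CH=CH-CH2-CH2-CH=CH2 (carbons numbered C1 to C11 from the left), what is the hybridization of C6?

C6 (3 σ bonds, plus one π bond) has steric number 3: sp2.

sp2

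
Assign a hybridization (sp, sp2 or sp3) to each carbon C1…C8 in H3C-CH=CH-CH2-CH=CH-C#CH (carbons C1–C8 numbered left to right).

C1 sp3, C2 sp2, C3 sp2, C4 sp3, C5 sp2, C6 sp2, C7 sp, C8 sp

C1 is sp3: 4 σ bonds, 4 electron-density regions.
C2 carries 3 σ bonds, plus one π bond, giving a steric number of 3, so it is sp2.
C3: 3 σ bonds, plus one π bond — 3 electron domains, sp2.
C4 (4 σ bonds) has steric number 4: sp3.
C5: 3 σ bonds, plus one π bond; 3 regions of electron density → sp2.
C6: 3 σ bonds, plus one π bond; 3 regions of electron density → sp2.
C7: 2 σ bonds, plus two π bonds; 2 regions of electron density → sp.
C8: 2 σ bonds, plus two π bonds — 2 electron domains, sp.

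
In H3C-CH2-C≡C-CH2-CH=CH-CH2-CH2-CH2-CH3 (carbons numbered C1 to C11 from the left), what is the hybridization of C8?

sp^3

C8: 4 σ bonds; 4 regions of electron density → sp3.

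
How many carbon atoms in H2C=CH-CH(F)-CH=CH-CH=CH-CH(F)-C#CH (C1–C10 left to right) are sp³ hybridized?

C1: sp2
C2: sp2
C3: sp3 ✓
C4: sp2
C5: sp2
C6: sp2
C7: sp2
C8: sp3 ✓
C9: sp
C10: sp
C3, C8 → 2 sp3 carbons.

2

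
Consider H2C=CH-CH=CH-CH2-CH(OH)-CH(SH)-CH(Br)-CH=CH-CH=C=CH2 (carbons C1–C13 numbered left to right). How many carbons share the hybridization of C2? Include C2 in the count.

8

C2 is sp2 (one π bond).
C1: sp2 ✓
C2: sp2 ✓
C3: sp2 ✓
C4: sp2 ✓
C5: sp3
C6: sp3
C7: sp3
C8: sp3
C9: sp2 ✓
C10: sp2 ✓
C11: sp2 ✓
C12: sp
C13: sp2 ✓
8 carbons are sp2.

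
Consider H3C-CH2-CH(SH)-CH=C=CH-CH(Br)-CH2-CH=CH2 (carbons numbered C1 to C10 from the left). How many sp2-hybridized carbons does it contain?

C1: sp3
C2: sp3
C3: sp3
C4: sp2 ✓
C5: sp
C6: sp2 ✓
C7: sp3
C8: sp3
C9: sp2 ✓
C10: sp2 ✓
C4, C6, C9, C10 → 4 sp2 carbons.

4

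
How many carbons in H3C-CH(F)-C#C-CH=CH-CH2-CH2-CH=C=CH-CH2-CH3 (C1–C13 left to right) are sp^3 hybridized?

6

C1: sp3 ✓
C2: sp3 ✓
C3: sp
C4: sp
C5: sp2
C6: sp2
C7: sp3 ✓
C8: sp3 ✓
C9: sp2
C10: sp
C11: sp2
C12: sp3 ✓
C13: sp3 ✓
C1, C2, C7, C8, C12, C13 → 6 sp3 carbons.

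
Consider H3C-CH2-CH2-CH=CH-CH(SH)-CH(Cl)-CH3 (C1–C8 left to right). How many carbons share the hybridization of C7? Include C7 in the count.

6

C7 is sp3 (only σ bonds).
C1: sp3 ✓
C2: sp3 ✓
C3: sp3 ✓
C4: sp2
C5: sp2
C6: sp3 ✓
C7: sp3 ✓
C8: sp3 ✓
6 carbons are sp3.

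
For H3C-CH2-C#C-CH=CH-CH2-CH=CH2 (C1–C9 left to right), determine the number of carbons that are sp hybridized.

2

C1: sp3
C2: sp3
C3: sp ✓
C4: sp ✓
C5: sp2
C6: sp2
C7: sp3
C8: sp2
C9: sp2
C3, C4 → 2 sp carbons.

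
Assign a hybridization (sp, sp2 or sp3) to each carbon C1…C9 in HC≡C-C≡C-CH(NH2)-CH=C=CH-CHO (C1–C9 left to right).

C1 has 2 σ bonds, plus two π bonds: steric number 2 → sp.
C2 carries 2 σ bonds, plus two π bonds, giving a steric number of 2, so it is sp.
C3 (2 σ bonds, plus two π bonds) has steric number 2: sp.
C4 carries 2 σ bonds, plus two π bonds, giving a steric number of 2, so it is sp.
C5 has 4 σ bonds: steric number 4 → sp3.
C6 (3 σ bonds, plus one π bond) has steric number 3: sp2.
C7: 2 σ bonds, plus two π bonds — 2 electron domains, sp.
C8 — 3 σ bonds, plus one π bond. Steric number 3, so sp2.
C9 carries 3 σ bonds, plus one π bond, giving a steric number of 3, so it is sp2.

C1 sp, C2 sp, C3 sp, C4 sp, C5 sp3, C6 sp2, C7 sp, C8 sp2, C9 sp2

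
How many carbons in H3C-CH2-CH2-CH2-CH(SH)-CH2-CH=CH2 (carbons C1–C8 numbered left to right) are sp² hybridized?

C1: sp3
C2: sp3
C3: sp3
C4: sp3
C5: sp3
C6: sp3
C7: sp2 ✓
C8: sp2 ✓
C7, C8 → 2 sp2 carbons.

2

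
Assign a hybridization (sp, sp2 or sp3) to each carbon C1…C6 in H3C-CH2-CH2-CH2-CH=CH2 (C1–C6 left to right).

C1 — 4 σ bonds. Steric number 4, so sp3.
C2: 4 σ bonds — 4 electron domains, sp3.
C3: 4 σ bonds — 4 electron domains, sp3.
C4 (4 σ bonds) has steric number 4: sp3.
C5 carries 3 σ bonds, plus one π bond, giving a steric number of 3, so it is sp2.
C6: 3 σ bonds, plus one π bond — 3 electron domains, sp2.

C1 sp3, C2 sp3, C3 sp3, C4 sp3, C5 sp2, C6 sp2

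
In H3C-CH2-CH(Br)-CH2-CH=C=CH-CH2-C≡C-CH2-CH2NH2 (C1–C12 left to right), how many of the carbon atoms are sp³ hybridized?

7

C1: sp3 ✓
C2: sp3 ✓
C3: sp3 ✓
C4: sp3 ✓
C5: sp2
C6: sp
C7: sp2
C8: sp3 ✓
C9: sp
C10: sp
C11: sp3 ✓
C12: sp3 ✓
C1, C2, C3, C4, C8, C11, C12 → 7 sp3 carbons.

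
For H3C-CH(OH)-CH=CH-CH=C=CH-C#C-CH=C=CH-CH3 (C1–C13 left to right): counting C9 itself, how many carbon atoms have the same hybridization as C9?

4

C9 is sp (two π bonds).
C1: sp3
C2: sp3
C3: sp2
C4: sp2
C5: sp2
C6: sp ✓
C7: sp2
C8: sp ✓
C9: sp ✓
C10: sp2
C11: sp ✓
C12: sp2
C13: sp3
4 carbons are sp.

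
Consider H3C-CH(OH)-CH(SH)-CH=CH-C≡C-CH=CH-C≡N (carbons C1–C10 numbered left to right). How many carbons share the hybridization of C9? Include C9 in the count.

C9 is sp2 (one π bond).
C1: sp3
C2: sp3
C3: sp3
C4: sp2 ✓
C5: sp2 ✓
C6: sp
C7: sp
C8: sp2 ✓
C9: sp2 ✓
C10: sp
4 carbons are sp2.

4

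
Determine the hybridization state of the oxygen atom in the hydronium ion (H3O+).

Three σ bonds + one lone pair = steric number 4 → sp3.

sp³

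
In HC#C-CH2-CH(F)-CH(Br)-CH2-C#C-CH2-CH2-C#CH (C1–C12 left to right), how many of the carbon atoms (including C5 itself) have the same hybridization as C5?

C5 is sp3 (only σ bonds).
C1: sp
C2: sp
C3: sp3 ✓
C4: sp3 ✓
C5: sp3 ✓
C6: sp3 ✓
C7: sp
C8: sp
C9: sp3 ✓
C10: sp3 ✓
C11: sp
C12: sp
6 carbons are sp3.

6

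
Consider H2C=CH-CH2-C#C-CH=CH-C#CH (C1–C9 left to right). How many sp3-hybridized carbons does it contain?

C1: sp2
C2: sp2
C3: sp3 ✓
C4: sp
C5: sp
C6: sp2
C7: sp2
C8: sp
C9: sp
C3 → 1 sp3 carbon.

1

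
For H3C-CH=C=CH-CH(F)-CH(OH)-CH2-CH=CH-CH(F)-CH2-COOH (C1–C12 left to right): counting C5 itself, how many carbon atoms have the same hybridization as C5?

6

C5 is sp3 (only σ bonds).
C1: sp3 ✓
C2: sp2
C3: sp
C4: sp2
C5: sp3 ✓
C6: sp3 ✓
C7: sp3 ✓
C8: sp2
C9: sp2
C10: sp3 ✓
C11: sp3 ✓
C12: sp2
6 carbons are sp3.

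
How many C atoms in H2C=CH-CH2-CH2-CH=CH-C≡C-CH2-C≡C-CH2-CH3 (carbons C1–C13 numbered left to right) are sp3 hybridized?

5

C1: sp2
C2: sp2
C3: sp3 ✓
C4: sp3 ✓
C5: sp2
C6: sp2
C7: sp
C8: sp
C9: sp3 ✓
C10: sp
C11: sp
C12: sp3 ✓
C13: sp3 ✓
C3, C4, C9, C12, C13 → 5 sp3 carbons.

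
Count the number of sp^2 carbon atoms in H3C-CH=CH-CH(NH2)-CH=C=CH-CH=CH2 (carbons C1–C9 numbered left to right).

6

C1: sp3
C2: sp2 ✓
C3: sp2 ✓
C4: sp3
C5: sp2 ✓
C6: sp
C7: sp2 ✓
C8: sp2 ✓
C9: sp2 ✓
C2, C3, C5, C7, C8, C9 → 6 sp2 carbons.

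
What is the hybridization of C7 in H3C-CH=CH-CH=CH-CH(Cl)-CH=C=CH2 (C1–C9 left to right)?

C7 — 3 σ bonds, plus one π bond. Steric number 3, so sp2.

sp2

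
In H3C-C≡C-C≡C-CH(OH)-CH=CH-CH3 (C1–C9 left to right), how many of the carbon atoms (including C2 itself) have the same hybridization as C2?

C2 is sp (two π bonds).
C1: sp3
C2: sp ✓
C3: sp ✓
C4: sp ✓
C5: sp ✓
C6: sp3
C7: sp2
C8: sp2
C9: sp3
4 carbons are sp.

4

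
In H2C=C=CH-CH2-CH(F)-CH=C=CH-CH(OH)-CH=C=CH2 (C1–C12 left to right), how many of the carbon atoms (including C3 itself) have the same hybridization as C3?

6

C3 is sp2 (one π bond).
C1: sp2 ✓
C2: sp
C3: sp2 ✓
C4: sp3
C5: sp3
C6: sp2 ✓
C7: sp
C8: sp2 ✓
C9: sp3
C10: sp2 ✓
C11: sp
C12: sp2 ✓
6 carbons are sp2.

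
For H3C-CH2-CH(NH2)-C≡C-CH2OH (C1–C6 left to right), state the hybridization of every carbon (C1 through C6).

C1 sp3, C2 sp3, C3 sp3, C4 sp, C5 sp, C6 sp3

C1 is sp3: 4 σ bonds, 4 electron-density regions.
C2 has 4 σ bonds: steric number 4 → sp3.
C3 (4 σ bonds) has steric number 4: sp3.
C4 has 2 σ bonds, plus two π bonds: steric number 2 → sp.
C5: 2 σ bonds, plus two π bonds — 2 electron domains, sp.
C6 is sp3: 4 σ bonds, 4 electron-density regions.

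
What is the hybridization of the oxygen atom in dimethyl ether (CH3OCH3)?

sp³

Two σ bonds + two lone pairs = steric number 4 → sp3.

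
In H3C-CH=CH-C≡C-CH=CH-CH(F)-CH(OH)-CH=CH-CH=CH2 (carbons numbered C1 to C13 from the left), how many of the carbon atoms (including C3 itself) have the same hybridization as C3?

8

C3 is sp2 (one π bond).
C1: sp3
C2: sp2 ✓
C3: sp2 ✓
C4: sp
C5: sp
C6: sp2 ✓
C7: sp2 ✓
C8: sp3
C9: sp3
C10: sp2 ✓
C11: sp2 ✓
C12: sp2 ✓
C13: sp2 ✓
8 carbons are sp2.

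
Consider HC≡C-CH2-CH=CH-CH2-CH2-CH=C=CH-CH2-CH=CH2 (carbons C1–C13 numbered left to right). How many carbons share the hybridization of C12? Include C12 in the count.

C12 is sp2 (one π bond).
C1: sp
C2: sp
C3: sp3
C4: sp2 ✓
C5: sp2 ✓
C6: sp3
C7: sp3
C8: sp2 ✓
C9: sp
C10: sp2 ✓
C11: sp3
C12: sp2 ✓
C13: sp2 ✓
6 carbons are sp2.

6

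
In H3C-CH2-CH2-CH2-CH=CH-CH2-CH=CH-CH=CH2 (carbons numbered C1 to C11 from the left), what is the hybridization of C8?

C8: 3 σ bonds, plus one π bond; 3 regions of electron density → sp2.

sp^2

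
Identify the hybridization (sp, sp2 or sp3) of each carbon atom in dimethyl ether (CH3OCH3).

sp3

Each carbon atom: 4 σ bonds; 4 regions of electron density → sp3.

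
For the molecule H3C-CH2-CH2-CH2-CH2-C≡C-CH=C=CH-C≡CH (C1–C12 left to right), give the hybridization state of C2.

C2: 4 σ bonds; 4 regions of electron density → sp3.

sp³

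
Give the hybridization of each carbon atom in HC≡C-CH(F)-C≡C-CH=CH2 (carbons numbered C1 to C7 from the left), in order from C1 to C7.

C1 carries 2 σ bonds, plus two π bonds, giving a steric number of 2, so it is sp.
C2: 2 σ bonds, plus two π bonds — 2 electron domains, sp.
C3 carries 4 σ bonds, giving a steric number of 4, so it is sp3.
C4 carries 2 σ bonds, plus two π bonds, giving a steric number of 2, so it is sp.
C5 has 2 σ bonds, plus two π bonds: steric number 2 → sp.
C6: 3 σ bonds, plus one π bond — 3 electron domains, sp2.
C7 has 3 σ bonds, plus one π bond: steric number 3 → sp2.

C1 sp, C2 sp, C3 sp3, C4 sp, C5 sp, C6 sp2, C7 sp2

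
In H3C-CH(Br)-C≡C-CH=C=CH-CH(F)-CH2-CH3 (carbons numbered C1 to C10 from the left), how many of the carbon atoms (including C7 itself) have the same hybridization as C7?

2

C7 is sp2 (one π bond).
C1: sp3
C2: sp3
C3: sp
C4: sp
C5: sp2 ✓
C6: sp
C7: sp2 ✓
C8: sp3
C9: sp3
C10: sp3
2 carbons are sp2.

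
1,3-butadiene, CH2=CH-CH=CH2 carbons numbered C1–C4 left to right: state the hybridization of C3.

sp^2

C3 is sp2: 3 σ bonds, plus one π bond, 3 electron-density regions.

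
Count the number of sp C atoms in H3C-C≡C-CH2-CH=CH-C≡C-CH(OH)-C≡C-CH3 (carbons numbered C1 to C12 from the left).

C1: sp3
C2: sp ✓
C3: sp ✓
C4: sp3
C5: sp2
C6: sp2
C7: sp ✓
C8: sp ✓
C9: sp3
C10: sp ✓
C11: sp ✓
C12: sp3
C2, C3, C7, C8, C10, C11 → 6 sp carbons.

6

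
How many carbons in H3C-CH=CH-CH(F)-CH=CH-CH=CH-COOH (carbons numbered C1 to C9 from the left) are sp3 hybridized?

2

C1: sp3 ✓
C2: sp2
C3: sp2
C4: sp3 ✓
C5: sp2
C6: sp2
C7: sp2
C8: sp2
C9: sp2
C1, C4 → 2 sp3 carbons.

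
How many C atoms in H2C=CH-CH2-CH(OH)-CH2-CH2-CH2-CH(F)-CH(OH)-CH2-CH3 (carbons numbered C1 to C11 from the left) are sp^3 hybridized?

9

C1: sp2
C2: sp2
C3: sp3 ✓
C4: sp3 ✓
C5: sp3 ✓
C6: sp3 ✓
C7: sp3 ✓
C8: sp3 ✓
C9: sp3 ✓
C10: sp3 ✓
C11: sp3 ✓
C3, C4, C5, C6, C7, C8, C9, C10, C11 → 9 sp3 carbons.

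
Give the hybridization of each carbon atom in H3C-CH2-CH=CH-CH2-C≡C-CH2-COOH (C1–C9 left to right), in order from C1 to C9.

C1 sp3, C2 sp3, C3 sp2, C4 sp2, C5 sp3, C6 sp, C7 sp, C8 sp3, C9 sp2

C1 (4 σ bonds) has steric number 4: sp3.
C2: 4 σ bonds; 4 regions of electron density → sp3.
C3 carries 3 σ bonds, plus one π bond, giving a steric number of 3, so it is sp2.
C4 carries 3 σ bonds, plus one π bond, giving a steric number of 3, so it is sp2.
C5 has 4 σ bonds: steric number 4 → sp3.
C6 is sp: 2 σ bonds, plus two π bonds, 2 electron-density regions.
C7: 2 σ bonds, plus two π bonds — 2 electron domains, sp.
C8 has 4 σ bonds: steric number 4 → sp3.
C9 has 3 σ bonds, plus one π bond: steric number 3 → sp2.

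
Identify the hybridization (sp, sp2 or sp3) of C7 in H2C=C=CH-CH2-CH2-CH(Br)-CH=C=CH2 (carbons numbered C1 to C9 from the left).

sp^2

C7 carries 3 σ bonds, plus one π bond, giving a steric number of 3, so it is sp2.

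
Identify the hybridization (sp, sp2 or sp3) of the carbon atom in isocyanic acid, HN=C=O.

The carbon atom is sp: 2 σ bonds, plus two π bonds, 2 electron-density regions.

sp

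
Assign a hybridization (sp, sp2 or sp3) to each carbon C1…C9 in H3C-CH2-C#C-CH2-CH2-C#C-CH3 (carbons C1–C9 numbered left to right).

C1 (4 σ bonds) has steric number 4: sp3.
C2: 4 σ bonds — 4 electron domains, sp3.
C3 has 2 σ bonds, plus two π bonds: steric number 2 → sp.
C4 — 2 σ bonds, plus two π bonds. Steric number 2, so sp.
C5 (4 σ bonds) has steric number 4: sp3.
C6 has 4 σ bonds: steric number 4 → sp3.
C7 carries 2 σ bonds, plus two π bonds, giving a steric number of 2, so it is sp.
C8: 2 σ bonds, plus two π bonds; 2 regions of electron density → sp.
C9 — 4 σ bonds. Steric number 4, so sp3.

C1 sp3, C2 sp3, C3 sp, C4 sp, C5 sp3, C6 sp3, C7 sp, C8 sp, C9 sp3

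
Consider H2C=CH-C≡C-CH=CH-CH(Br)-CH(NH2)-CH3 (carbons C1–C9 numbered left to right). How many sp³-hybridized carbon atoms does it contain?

C1: sp2
C2: sp2
C3: sp
C4: sp
C5: sp2
C6: sp2
C7: sp3 ✓
C8: sp3 ✓
C9: sp3 ✓
C7, C8, C9 → 3 sp3 carbons.

3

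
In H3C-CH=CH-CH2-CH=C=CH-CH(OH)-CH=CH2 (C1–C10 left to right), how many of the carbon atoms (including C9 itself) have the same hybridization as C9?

6

C9 is sp2 (one π bond).
C1: sp3
C2: sp2 ✓
C3: sp2 ✓
C4: sp3
C5: sp2 ✓
C6: sp
C7: sp2 ✓
C8: sp3
C9: sp2 ✓
C10: sp2 ✓
6 carbons are sp2.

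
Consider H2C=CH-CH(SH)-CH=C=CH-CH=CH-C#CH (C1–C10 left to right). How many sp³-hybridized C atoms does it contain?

1

C1: sp2
C2: sp2
C3: sp3 ✓
C4: sp2
C5: sp
C6: sp2
C7: sp2
C8: sp2
C9: sp
C10: sp
C3 → 1 sp3 carbon.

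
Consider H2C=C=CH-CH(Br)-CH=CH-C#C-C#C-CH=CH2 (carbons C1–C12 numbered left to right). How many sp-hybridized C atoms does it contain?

C1: sp2
C2: sp ✓
C3: sp2
C4: sp3
C5: sp2
C6: sp2
C7: sp ✓
C8: sp ✓
C9: sp ✓
C10: sp ✓
C11: sp2
C12: sp2
C2, C7, C8, C9, C10 → 5 sp carbons.

5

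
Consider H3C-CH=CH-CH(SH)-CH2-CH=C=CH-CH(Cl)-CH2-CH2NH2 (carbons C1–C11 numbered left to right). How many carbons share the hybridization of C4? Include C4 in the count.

C4 is sp3 (only σ bonds).
C1: sp3 ✓
C2: sp2
C3: sp2
C4: sp3 ✓
C5: sp3 ✓
C6: sp2
C7: sp
C8: sp2
C9: sp3 ✓
C10: sp3 ✓
C11: sp3 ✓
6 carbons are sp3.

6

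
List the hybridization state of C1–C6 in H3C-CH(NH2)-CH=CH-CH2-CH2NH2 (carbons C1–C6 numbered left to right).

C1 (4 σ bonds) has steric number 4: sp3.
C2 is sp3: 4 σ bonds, 4 electron-density regions.
C3 carries 3 σ bonds, plus one π bond, giving a steric number of 3, so it is sp2.
C4 (3 σ bonds, plus one π bond) has steric number 3: sp2.
C5 carries 4 σ bonds, giving a steric number of 4, so it is sp3.
C6 has 4 σ bonds: steric number 4 → sp3.

C1 sp3, C2 sp3, C3 sp2, C4 sp2, C5 sp3, C6 sp3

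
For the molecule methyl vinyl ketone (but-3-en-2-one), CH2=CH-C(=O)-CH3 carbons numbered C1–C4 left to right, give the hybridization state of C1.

C1: 3 σ bonds, plus one π bond — 3 electron domains, sp2.

sp²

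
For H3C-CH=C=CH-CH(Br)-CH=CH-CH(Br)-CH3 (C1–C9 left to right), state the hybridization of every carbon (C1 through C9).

C1 sp3, C2 sp2, C3 sp, C4 sp2, C5 sp3, C6 sp2, C7 sp2, C8 sp3, C9 sp3

C1 has 4 σ bonds: steric number 4 → sp3.
C2 is sp2: 3 σ bonds, plus one π bond, 3 electron-density regions.
C3 (2 σ bonds, plus two π bonds) has steric number 2: sp.
C4 (3 σ bonds, plus one π bond) has steric number 3: sp2.
C5 (4 σ bonds) has steric number 4: sp3.
C6 carries 3 σ bonds, plus one π bond, giving a steric number of 3, so it is sp2.
C7 — 3 σ bonds, plus one π bond. Steric number 3, so sp2.
C8 is sp3: 4 σ bonds, 4 electron-density regions.
C9: 4 σ bonds — 4 electron domains, sp3.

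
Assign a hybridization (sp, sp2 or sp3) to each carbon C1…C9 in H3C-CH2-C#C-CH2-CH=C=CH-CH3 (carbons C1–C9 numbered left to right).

C1 has 4 σ bonds: steric number 4 → sp3.
C2 (4 σ bonds) has steric number 4: sp3.
C3 carries 2 σ bonds, plus two π bonds, giving a steric number of 2, so it is sp.
C4 has 2 σ bonds, plus two π bonds: steric number 2 → sp.
C5 (4 σ bonds) has steric number 4: sp3.
C6 has 3 σ bonds, plus one π bond: steric number 3 → sp2.
C7: 2 σ bonds, plus two π bonds — 2 electron domains, sp.
C8 is sp2: 3 σ bonds, plus one π bond, 3 electron-density regions.
C9: 4 σ bonds — 4 electron domains, sp3.

C1 sp3, C2 sp3, C3 sp, C4 sp, C5 sp3, C6 sp2, C7 sp, C8 sp2, C9 sp3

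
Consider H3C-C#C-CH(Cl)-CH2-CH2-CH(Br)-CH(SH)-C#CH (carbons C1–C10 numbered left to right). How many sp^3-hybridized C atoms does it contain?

C1: sp3 ✓
C2: sp
C3: sp
C4: sp3 ✓
C5: sp3 ✓
C6: sp3 ✓
C7: sp3 ✓
C8: sp3 ✓
C9: sp
C10: sp
C1, C4, C5, C6, C7, C8 → 6 sp3 carbons.

6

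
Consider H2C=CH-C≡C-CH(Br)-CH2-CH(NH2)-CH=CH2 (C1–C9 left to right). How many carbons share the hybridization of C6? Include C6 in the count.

3

C6 is sp3 (only σ bonds).
C1: sp2
C2: sp2
C3: sp
C4: sp
C5: sp3 ✓
C6: sp3 ✓
C7: sp3 ✓
C8: sp2
C9: sp2
3 carbons are sp3.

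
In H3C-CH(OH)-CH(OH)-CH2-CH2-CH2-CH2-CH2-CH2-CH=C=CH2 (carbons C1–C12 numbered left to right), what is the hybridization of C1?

sp3

C1 — 4 σ bonds. Steric number 4, so sp3.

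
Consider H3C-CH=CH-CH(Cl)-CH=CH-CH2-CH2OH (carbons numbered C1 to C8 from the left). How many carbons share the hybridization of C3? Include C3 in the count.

4

C3 is sp2 (one π bond).
C1: sp3
C2: sp2 ✓
C3: sp2 ✓
C4: sp3
C5: sp2 ✓
C6: sp2 ✓
C7: sp3
C8: sp3
4 carbons are sp2.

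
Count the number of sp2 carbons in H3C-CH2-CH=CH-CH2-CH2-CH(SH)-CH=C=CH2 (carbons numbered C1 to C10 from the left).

C1: sp3
C2: sp3
C3: sp2 ✓
C4: sp2 ✓
C5: sp3
C6: sp3
C7: sp3
C8: sp2 ✓
C9: sp
C10: sp2 ✓
C3, C4, C8, C10 → 4 sp2 carbons.

4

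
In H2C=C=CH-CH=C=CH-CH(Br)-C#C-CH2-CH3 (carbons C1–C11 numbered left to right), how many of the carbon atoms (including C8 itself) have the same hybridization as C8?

C8 is sp (two π bonds).
C1: sp2
C2: sp ✓
C3: sp2
C4: sp2
C5: sp ✓
C6: sp2
C7: sp3
C8: sp ✓
C9: sp ✓
C10: sp3
C11: sp3
4 carbons are sp.

4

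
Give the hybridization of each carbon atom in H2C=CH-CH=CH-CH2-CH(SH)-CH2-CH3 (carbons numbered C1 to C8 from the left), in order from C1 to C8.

C1: 3 σ bonds, plus one π bond; 3 regions of electron density → sp2.
C2 — 3 σ bonds, plus one π bond. Steric number 3, so sp2.
C3: 3 σ bonds, plus one π bond; 3 regions of electron density → sp2.
C4: 3 σ bonds, plus one π bond; 3 regions of electron density → sp2.
C5: 4 σ bonds — 4 electron domains, sp3.
C6 carries 4 σ bonds, giving a steric number of 4, so it is sp3.
C7 is sp3: 4 σ bonds, 4 electron-density regions.
C8 (4 σ bonds) has steric number 4: sp3.

C1 sp2, C2 sp2, C3 sp2, C4 sp2, C5 sp3, C6 sp3, C7 sp3, C8 sp3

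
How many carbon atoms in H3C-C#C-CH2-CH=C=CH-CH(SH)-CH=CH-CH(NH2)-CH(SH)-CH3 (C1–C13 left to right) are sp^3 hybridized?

6

C1: sp3 ✓
C2: sp
C3: sp
C4: sp3 ✓
C5: sp2
C6: sp
C7: sp2
C8: sp3 ✓
C9: sp2
C10: sp2
C11: sp3 ✓
C12: sp3 ✓
C13: sp3 ✓
C1, C4, C8, C11, C12, C13 → 6 sp3 carbons.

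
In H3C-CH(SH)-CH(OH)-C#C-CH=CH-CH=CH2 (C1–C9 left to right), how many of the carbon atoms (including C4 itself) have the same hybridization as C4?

2

C4 is sp (two π bonds).
C1: sp3
C2: sp3
C3: sp3
C4: sp ✓
C5: sp ✓
C6: sp2
C7: sp2
C8: sp2
C9: sp2
2 carbons are sp.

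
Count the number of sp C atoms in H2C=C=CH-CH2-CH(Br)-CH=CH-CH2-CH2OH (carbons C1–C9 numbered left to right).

1

C1: sp2
C2: sp ✓
C3: sp2
C4: sp3
C5: sp3
C6: sp2
C7: sp2
C8: sp3
C9: sp3
C2 → 1 sp carbon.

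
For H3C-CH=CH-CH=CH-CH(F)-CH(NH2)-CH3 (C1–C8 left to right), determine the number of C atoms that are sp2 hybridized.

4

C1: sp3
C2: sp2 ✓
C3: sp2 ✓
C4: sp2 ✓
C5: sp2 ✓
C6: sp3
C7: sp3
C8: sp3
C2, C3, C4, C5 → 4 sp2 carbons.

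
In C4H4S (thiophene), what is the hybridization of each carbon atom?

Each carbon atom: 3 σ bonds, plus one π bond; 3 regions of electron density → sp2.

sp2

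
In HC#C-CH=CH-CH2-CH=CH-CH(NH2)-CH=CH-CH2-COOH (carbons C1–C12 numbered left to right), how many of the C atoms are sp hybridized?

2

C1: sp ✓
C2: sp ✓
C3: sp2
C4: sp2
C5: sp3
C6: sp2
C7: sp2
C8: sp3
C9: sp2
C10: sp2
C11: sp3
C12: sp2
C1, C2 → 2 sp carbons.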